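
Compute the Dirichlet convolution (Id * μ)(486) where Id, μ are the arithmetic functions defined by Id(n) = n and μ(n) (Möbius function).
(Id * μ)(486) = 162

Divisors of 486: [1, 2, 3, 6, 9, 18, 27, 54, 81, 162, 243, 486]. For each d | 486:
  d = 1: Id(1) · μ(486/1) = 1 · 0 = 0
  d = 2: Id(2) · μ(486/2) = 2 · 0 = 0
  d = 3: Id(3) · μ(486/3) = 3 · 0 = 0
  d = 6: Id(6) · μ(486/6) = 6 · 0 = 0
  d = 9: Id(9) · μ(486/9) = 9 · 0 = 0
  d = 18: Id(18) · μ(486/18) = 18 · 0 = 0
  d = 27: Id(27) · μ(486/27) = 27 · 0 = 0
  d = 54: Id(54) · μ(486/54) = 54 · 0 = 0
  d = 81: Id(81) · μ(486/81) = 81 · 1 = 81
  d = 162: Id(162) · μ(486/162) = 162 · -1 = -162
  d = 243: Id(243) · μ(486/243) = 243 · -1 = -243
  d = 486: Id(486) · μ(486/486) = 486 · 1 = 486
Summing: (Id * μ)(486) = 0 + 0 + 0 + 0 + 0 + 0 + 0 + 0 + 81 + -162 + -243 + 486 = 162.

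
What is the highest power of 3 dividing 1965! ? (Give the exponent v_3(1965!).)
v_3(1965!) = 979

Legendre's formula: v_p(n!) = Σ_{k ≥ 1} ⌊n / p^k⌋. For p = 3, n = 1965, the terms are:
  ⌊1965/3^1⌋ = ⌊1965/3⌋ = 655
  ⌊1965/3^2⌋ = ⌊1965/9⌋ = 218
  ⌊1965/3^3⌋ = ⌊1965/27⌋ = 72
  ⌊1965/3^4⌋ = ⌊1965/81⌋ = 24
  ⌊1965/3^5⌋ = ⌊1965/243⌋ = 8
  ⌊1965/3^6⌋ = ⌊1965/729⌋ = 2
(the next term ⌊1965/3^7⌋ = 0, terminating the sum). Summing: v_3(1965!) = 655 + 218 + 72 + 24 + 8 + 2 = 979.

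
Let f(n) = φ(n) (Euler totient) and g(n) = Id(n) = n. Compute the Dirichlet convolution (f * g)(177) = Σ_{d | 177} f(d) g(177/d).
(φ * Id)(177) = 585

Divisors of 177: [1, 3, 59, 177]. For each d | 177:
  d = 1: φ(1) · Id(177/1) = 1 · 177 = 177
  d = 3: φ(3) · Id(177/3) = 2 · 59 = 118
  d = 59: φ(59) · Id(177/59) = 58 · 3 = 174
  d = 177: φ(177) · Id(177/177) = 116 · 1 = 116
Summing: (φ * Id)(177) = 177 + 118 + 174 + 116 = 585.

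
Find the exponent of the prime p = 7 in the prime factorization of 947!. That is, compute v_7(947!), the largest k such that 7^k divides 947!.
v_7(947!) = 156

Legendre's formula: v_p(n!) = Σ_{k ≥ 1} ⌊n / p^k⌋. For p = 7, n = 947, the terms are:
  ⌊947/7^1⌋ = ⌊947/7⌋ = 135
  ⌊947/7^2⌋ = ⌊947/49⌋ = 19
  ⌊947/7^3⌋ = ⌊947/343⌋ = 2
(the next term ⌊947/7^4⌋ = 0, terminating the sum). Summing: v_7(947!) = 135 + 19 + 2 = 156.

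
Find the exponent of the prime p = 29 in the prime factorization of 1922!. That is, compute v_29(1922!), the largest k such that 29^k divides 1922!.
v_29(1922!) = 68

Legendre's formula: v_p(n!) = Σ_{k ≥ 1} ⌊n / p^k⌋. For p = 29, n = 1922, the terms are:
  ⌊1922/29^1⌋ = ⌊1922/29⌋ = 66
  ⌊1922/29^2⌋ = ⌊1922/841⌋ = 2
(the next term ⌊1922/29^3⌋ = 0, terminating the sum). Summing: v_29(1922!) = 66 + 2 = 68.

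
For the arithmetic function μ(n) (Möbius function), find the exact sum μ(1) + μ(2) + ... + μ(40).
Σ_{n ≤ 40} μ(n) = 0

Compute μ(n) for each 1 ≤ n ≤ 40: μ(1) = 1, μ(2) = -1, μ(3) = -1, μ(4) = 0, μ(5) = -1, μ(6) = 1, μ(7) = -1, μ(8) = 0, μ(9) = 0, μ(10) = 1, μ(11) = -1, μ(12) = 0, μ(13) = -1, μ(14) = 1, μ(15) = 1, μ(16) = 0, μ(17) = -1, μ(18) = 0, μ(19) = -1, μ(20) = 0, μ(21) = 1, μ(22) = 1, μ(23) = -1, μ(24) = 0, μ(25) = 0, μ(26) = 1, μ(27) = 0, μ(28) = 0, μ(29) = -1, μ(30) = -1, μ(31) = -1, μ(32) = 0, μ(33) = 1, μ(34) = 1, μ(35) = 1, μ(36) = 0, μ(37) = -1, μ(38) = 1, μ(39) = 1, μ(40) = 0. Summing all 40 values: 0. (Mertens function M(x) = Σ_{n ≤ x} μ(n); on average M(x) should be small (PNT ⟺ M(x) = o(x)).)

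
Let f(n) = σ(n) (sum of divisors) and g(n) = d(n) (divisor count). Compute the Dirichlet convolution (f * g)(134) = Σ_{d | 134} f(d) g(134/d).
(σ * d)(134) = 350

Divisors of 134: [1, 2, 67, 134]. For each d | 134:
  d = 1: σ(1) · d(134/1) = 1 · 4 = 4
  d = 2: σ(2) · d(134/2) = 3 · 2 = 6
  d = 67: σ(67) · d(134/67) = 68 · 2 = 136
  d = 134: σ(134) · d(134/134) = 204 · 1 = 204
Summing: (σ * d)(134) = 4 + 6 + 136 + 204 = 350.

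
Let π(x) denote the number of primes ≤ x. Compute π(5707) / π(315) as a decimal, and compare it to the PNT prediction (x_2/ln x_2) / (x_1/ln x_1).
π(5707)/π(315) = 751/65 ≈ 11.5538;  PNT prediction ≈ 12.0496.

π(315) = 65 and π(5707) = 751, so π(5707)/π(315) ≈ 11.5538. The PNT-predicted ratio is (5707/ln(5707)) / (315/ln(315)) ≈ 12.0496. The two agree to within a few percent, as expected.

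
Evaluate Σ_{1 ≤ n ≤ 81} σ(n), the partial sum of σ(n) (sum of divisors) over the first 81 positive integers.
Σ_{n ≤ 81} σ(n) = 5435

Compute σ(n) for each 1 ≤ n ≤ 81: σ(1) = 1, σ(2) = 3, σ(3) = 4, σ(4) = 7, σ(5) = 6, σ(6) = 12, σ(7) = 8, σ(8) = 15, σ(9) = 13, σ(10) = 18, σ(11) = 12, σ(12) = 28, σ(13) = 14, σ(14) = 24, σ(15) = 24, σ(16) = 31, σ(17) = 18, σ(18) = 39, σ(19) = 20, σ(20) = 42, σ(21) = 32, σ(22) = 36, σ(23) = 24, σ(24) = 60, σ(25) = 31, σ(26) = 42, σ(27) = 40, σ(28) = 56, σ(29) = 30, σ(30) = 72, σ(31) = 32, σ(32) = 63, σ(33) = 48, σ(34) = 54, σ(35) = 48, σ(36) = 91, σ(37) = 38, σ(38) = 60, σ(39) = 56, σ(40) = 90, σ(41) = 42, σ(42) = 96, σ(43) = 44, σ(44) = 84, σ(45) = 78, σ(46) = 72, σ(47) = 48, σ(48) = 124, σ(49) = 57, σ(50) = 93, σ(51) = 72, σ(52) = 98, σ(53) = 54, σ(54) = 120, σ(55) = 72, σ(56) = 120, σ(57) = 80, σ(58) = 90, σ(59) = 60, σ(60) = 168, σ(61) = 62, σ(62) = 96, σ(63) = 104, σ(64) = 127, σ(65) = 84, σ(66) = 144, σ(67) = 68, σ(68) = 126, σ(69) = 96, σ(70) = 144, σ(71) = 72, σ(72) = 195, σ(73) = 74, σ(74) = 114, σ(75) = 124, σ(76) = 140, σ(77) = 96, σ(78) = 168, σ(79) = 80, σ(80) = 186, σ(81) = 121. Summing all 81 values: 5435. (Average order: Σ_{n ≤ x} σ(n) ~ (π²/12) x². For x = 81, (π²/12)·81² ≈ 5396.21.)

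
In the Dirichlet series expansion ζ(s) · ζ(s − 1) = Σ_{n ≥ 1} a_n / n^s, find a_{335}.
σ(335) = 408

In the product (Σ m^0/m^s)(Σ k / k^s) = Σ (Σ_{d | n} d) / n^s, the coefficient of 1/n^s is σ(n) = Σ_{d | n} d. For n = 335, divisors are [1, 5, 67, 335]; summing: σ(335) = 408.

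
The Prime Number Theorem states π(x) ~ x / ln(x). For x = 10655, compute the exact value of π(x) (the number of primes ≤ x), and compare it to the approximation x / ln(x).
π(10655) = 1299;  x/ln(x) ≈ 1148.94;  relative error ≈ 11.55%.

Directly count primes up to 10655: π(10655) = 1299. The PNT approximation gives 10655/ln(10655) ≈ 10655/9.27378 ≈ 1148.94. Relative error (π(x) − x/ln(x)) / π(x) ≈ 11.55%; the approximation is known to undercount slightly (Li(x) is a better estimate).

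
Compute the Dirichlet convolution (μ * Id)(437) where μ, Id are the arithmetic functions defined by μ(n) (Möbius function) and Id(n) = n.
(μ * Id)(437) = 396

Divisors of 437: [1, 19, 23, 437]. For each d | 437:
  d = 1: μ(1) · Id(437/1) = 1 · 437 = 437
  d = 19: μ(19) · Id(437/19) = -1 · 23 = -23
  d = 23: μ(23) · Id(437/23) = -1 · 19 = -19
  d = 437: μ(437) · Id(437/437) = 1 · 1 = 1
Summing: (μ * Id)(437) = 437 + -23 + -19 + 1 = 396.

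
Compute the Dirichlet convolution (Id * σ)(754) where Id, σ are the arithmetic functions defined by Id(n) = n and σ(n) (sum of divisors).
(Id * σ)(754) = 7965

Divisors of 754: [1, 2, 13, 26, 29, 58, 377, 754]. For each d | 754:
  d = 1: Id(1) · σ(754/1) = 1 · 1260 = 1260
  d = 2: Id(2) · σ(754/2) = 2 · 420 = 840
  d = 13: Id(13) · σ(754/13) = 13 · 90 = 1170
  d = 26: Id(26) · σ(754/26) = 26 · 30 = 780
  d = 29: Id(29) · σ(754/29) = 29 · 42 = 1218
  d = 58: Id(58) · σ(754/58) = 58 · 14 = 812
  d = 377: Id(377) · σ(754/377) = 377 · 3 = 1131
  d = 754: Id(754) · σ(754/754) = 754 · 1 = 754
Summing: (Id * σ)(754) = 1260 + 840 + 1170 + 780 + 1218 + 812 + 1131 + 754 = 7965.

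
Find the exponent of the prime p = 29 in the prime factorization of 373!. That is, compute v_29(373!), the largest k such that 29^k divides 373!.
v_29(373!) = 12

Legendre's formula: v_p(n!) = Σ_{k ≥ 1} ⌊n / p^k⌋. For p = 29, n = 373, the terms are:
  ⌊373/29^1⌋ = ⌊373/29⌋ = 12
(the next term ⌊373/29^2⌋ = 0, terminating the sum). Summing: v_29(373!) = 12 = 12.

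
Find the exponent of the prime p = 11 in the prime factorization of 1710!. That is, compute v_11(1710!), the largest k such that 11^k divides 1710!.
v_11(1710!) = 170

Legendre's formula: v_p(n!) = Σ_{k ≥ 1} ⌊n / p^k⌋. For p = 11, n = 1710, the terms are:
  ⌊1710/11^1⌋ = ⌊1710/11⌋ = 155
  ⌊1710/11^2⌋ = ⌊1710/121⌋ = 14
  ⌊1710/11^3⌋ = ⌊1710/1331⌋ = 1
(the next term ⌊1710/11^4⌋ = 0, terminating the sum). Summing: v_11(1710!) = 155 + 14 + 1 = 170.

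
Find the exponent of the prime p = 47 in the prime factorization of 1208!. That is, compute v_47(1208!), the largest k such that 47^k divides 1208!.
v_47(1208!) = 25

Legendre's formula: v_p(n!) = Σ_{k ≥ 1} ⌊n / p^k⌋. For p = 47, n = 1208, the terms are:
  ⌊1208/47^1⌋ = ⌊1208/47⌋ = 25
(the next term ⌊1208/47^2⌋ = 0, terminating the sum). Summing: v_47(1208!) = 25 = 25.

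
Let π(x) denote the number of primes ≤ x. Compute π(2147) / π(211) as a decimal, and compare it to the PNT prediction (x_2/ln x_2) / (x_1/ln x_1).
π(2147)/π(211) = 324/47 ≈ 6.8936;  PNT prediction ≈ 7.0983.

π(211) = 47 and π(2147) = 324, so π(2147)/π(211) ≈ 6.8936. The PNT-predicted ratio is (2147/ln(2147)) / (211/ln(211)) ≈ 7.0983. The two agree to within a few percent, as expected.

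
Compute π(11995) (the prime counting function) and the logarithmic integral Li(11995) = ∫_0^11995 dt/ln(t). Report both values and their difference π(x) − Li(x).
π(11995) = 1438;  Li(11995) ≈ 1460.57;  π(x) − Li(x) ≈ -22.57.

Direct count of primes ≤ 11995 gives π(11995) = 1438. Numerical evaluation of the logarithmic integral gives Li(11995) ≈ 1460.57. The difference π(x) − Li(x) ≈ -22.57 is typically negative for small/moderate x (Li(x) overestimates), though Littlewood's theorem shows this sign changes infinitely often.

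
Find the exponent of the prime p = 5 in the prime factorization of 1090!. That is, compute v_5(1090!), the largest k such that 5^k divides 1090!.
v_5(1090!) = 270

Legendre's formula: v_p(n!) = Σ_{k ≥ 1} ⌊n / p^k⌋. For p = 5, n = 1090, the terms are:
  ⌊1090/5^1⌋ = ⌊1090/5⌋ = 218
  ⌊1090/5^2⌋ = ⌊1090/25⌋ = 43
  ⌊1090/5^3⌋ = ⌊1090/125⌋ = 8
  ⌊1090/5^4⌋ = ⌊1090/625⌋ = 1
(the next term ⌊1090/5^5⌋ = 0, terminating the sum). Summing: v_5(1090!) = 218 + 43 + 8 + 1 = 270.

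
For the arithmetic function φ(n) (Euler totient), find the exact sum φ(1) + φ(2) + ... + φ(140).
Σ_{n ≤ 140} φ(n) = 6000

Compute φ(n) for each 1 ≤ n ≤ 140: φ(1) = 1, φ(2) = 1, φ(3) = 2, φ(4) = 2, φ(5) = 4, φ(6) = 2, φ(7) = 6, φ(8) = 4, φ(9) = 6, φ(10) = 4, φ(11) = 10, φ(12) = 4, φ(13) = 12, φ(14) = 6, φ(15) = 8, φ(16) = 8, φ(17) = 16, φ(18) = 6, φ(19) = 18, φ(20) = 8, φ(21) = 12, φ(22) = 10, φ(23) = 22, φ(24) = 8, φ(25) = 20, φ(26) = 12, φ(27) = 18, φ(28) = 12, φ(29) = 28, φ(30) = 8, φ(31) = 30, φ(32) = 16, φ(33) = 20, φ(34) = 16, φ(35) = 24, φ(36) = 12, φ(37) = 36, φ(38) = 18, φ(39) = 24, φ(40) = 16, φ(41) = 40, φ(42) = 12, φ(43) = 42, φ(44) = 20, φ(45) = 24, φ(46) = 22, φ(47) = 46, φ(48) = 16, φ(49) = 42, φ(50) = 20, φ(51) = 32, φ(52) = 24, φ(53) = 52, φ(54) = 18, φ(55) = 40, φ(56) = 24, φ(57) = 36, φ(58) = 28, φ(59) = 58, φ(60) = 16, φ(61) = 60, φ(62) = 30, φ(63) = 36, φ(64) = 32, φ(65) = 48, φ(66) = 20, φ(67) = 66, φ(68) = 32, φ(69) = 44, φ(70) = 24, φ(71) = 70, φ(72) = 24, φ(73) = 72, φ(74) = 36, φ(75) = 40, φ(76) = 36, φ(77) = 60, φ(78) = 24, φ(79) = 78, φ(80) = 32, φ(81) = 54, φ(82) = 40, φ(83) = 82, φ(84) = 24, φ(85) = 64, φ(86) = 42, φ(87) = 56, φ(88) = 40, φ(89) = 88, φ(90) = 24, φ(91) = 72, φ(92) = 44, φ(93) = 60, φ(94) = 46, φ(95) = 72, φ(96) = 32, φ(97) = 96, φ(98) = 42, φ(99) = 60, φ(100) = 40, φ(101) = 100, φ(102) = 32, φ(103) = 102, φ(104) = 48, φ(105) = 48, φ(106) = 52, φ(107) = 106, φ(108) = 36, φ(109) = 108, φ(110) = 40, φ(111) = 72, φ(112) = 48, φ(113) = 112, φ(114) = 36, φ(115) = 88, φ(116) = 56, φ(117) = 72, φ(118) = 58, φ(119) = 96, φ(120) = 32, φ(121) = 110, φ(122) = 60, φ(123) = 80, φ(124) = 60, φ(125) = 100, φ(126) = 36, φ(127) = 126, φ(128) = 64, φ(129) = 84, φ(130) = 48, φ(131) = 130, φ(132) = 40, φ(133) = 108, φ(134) = 66, φ(135) = 72, φ(136) = 64, φ(137) = 136, φ(138) = 44, φ(139) = 138, φ(140) = 48. Summing all 140 values: 6000. (Average order: Σ_{n ≤ x} φ(n) ~ (3/π²) x². For x = 140, (3/π²)·140² ≈ 5957.69.)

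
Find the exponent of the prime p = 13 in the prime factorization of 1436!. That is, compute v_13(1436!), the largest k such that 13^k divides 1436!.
v_13(1436!) = 118

Legendre's formula: v_p(n!) = Σ_{k ≥ 1} ⌊n / p^k⌋. For p = 13, n = 1436, the terms are:
  ⌊1436/13^1⌋ = ⌊1436/13⌋ = 110
  ⌊1436/13^2⌋ = ⌊1436/169⌋ = 8
(the next term ⌊1436/13^3⌋ = 0, terminating the sum). Summing: v_13(1436!) = 110 + 8 = 118.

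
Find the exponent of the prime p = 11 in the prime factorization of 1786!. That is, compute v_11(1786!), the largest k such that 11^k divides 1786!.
v_11(1786!) = 177

Legendre's formula: v_p(n!) = Σ_{k ≥ 1} ⌊n / p^k⌋. For p = 11, n = 1786, the terms are:
  ⌊1786/11^1⌋ = ⌊1786/11⌋ = 162
  ⌊1786/11^2⌋ = ⌊1786/121⌋ = 14
  ⌊1786/11^3⌋ = ⌊1786/1331⌋ = 1
(the next term ⌊1786/11^4⌋ = 0, terminating the sum). Summing: v_11(1786!) = 162 + 14 + 1 = 177.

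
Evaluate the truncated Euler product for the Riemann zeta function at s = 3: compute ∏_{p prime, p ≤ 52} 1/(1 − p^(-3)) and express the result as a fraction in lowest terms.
∏ = 1417934272824755236225375034446860319/1179638474528270622029363943840940032

The primes p ≤ 52 are [2, 3, 5, 7, 11, 13, 17, 19, 23, 29, 31, 37, 41, 43, 47]. For each prime, (1 − 1/p^3)^(-1) = p^3 / (p^3 − 1). The product is (1 − 1/2^3)^(-1), (1 − 1/3^3)^(-1), (1 − 1/5^3)^(-1), (1 − 1/7^3)^(-1), (1 − 1/11^3)^(-1), (1 − 1/13^3)^(-1), (1 − 1/17^3)^(-1), (1 − 1/19^3)^(-1), (1 − 1/23^3)^(-1), (1 − 1/29^3)^(-1), (1 − 1/31^3)^(-1), (1 − 1/37^3)^(-1), (1 − 1/41^3)^(-1), (1 − 1/43^3)^(-1), (1 − 1/47^3)^(-1) = ∏ p^3 / (p^3 − 1) = 1417934272824755236225375034446860319/1179638474528270622029363943840940032.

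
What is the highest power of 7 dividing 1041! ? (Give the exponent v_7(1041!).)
v_7(1041!) = 172

Legendre's formula: v_p(n!) = Σ_{k ≥ 1} ⌊n / p^k⌋. For p = 7, n = 1041, the terms are:
  ⌊1041/7^1⌋ = ⌊1041/7⌋ = 148
  ⌊1041/7^2⌋ = ⌊1041/49⌋ = 21
  ⌊1041/7^3⌋ = ⌊1041/343⌋ = 3
(the next term ⌊1041/7^4⌋ = 0, terminating the sum). Summing: v_7(1041!) = 148 + 21 + 3 = 172.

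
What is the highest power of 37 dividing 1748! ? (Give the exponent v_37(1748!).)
v_37(1748!) = 48

Legendre's formula: v_p(n!) = Σ_{k ≥ 1} ⌊n / p^k⌋. For p = 37, n = 1748, the terms are:
  ⌊1748/37^1⌋ = ⌊1748/37⌋ = 47
  ⌊1748/37^2⌋ = ⌊1748/1369⌋ = 1
(the next term ⌊1748/37^3⌋ = 0, terminating the sum). Summing: v_37(1748!) = 47 + 1 = 48.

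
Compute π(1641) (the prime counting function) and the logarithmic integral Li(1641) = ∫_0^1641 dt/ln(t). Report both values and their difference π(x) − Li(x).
π(1641) = 259;  Li(1641) ≈ 266.97;  π(x) − Li(x) ≈ -7.97.

Direct count of primes ≤ 1641 gives π(1641) = 259. Numerical evaluation of the logarithmic integral gives Li(1641) ≈ 266.97. The difference π(x) − Li(x) ≈ -7.97 is typically negative for small/moderate x (Li(x) overestimates), though Littlewood's theorem shows this sign changes infinitely often.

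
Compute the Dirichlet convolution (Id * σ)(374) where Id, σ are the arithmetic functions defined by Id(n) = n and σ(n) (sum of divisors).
(Id * σ)(374) = 4025

Divisors of 374: [1, 2, 11, 17, 22, 34, 187, 374]. For each d | 374:
  d = 1: Id(1) · σ(374/1) = 1 · 648 = 648
  d = 2: Id(2) · σ(374/2) = 2 · 216 = 432
  d = 11: Id(11) · σ(374/11) = 11 · 54 = 594
  d = 17: Id(17) · σ(374/17) = 17 · 36 = 612
  d = 22: Id(22) · σ(374/22) = 22 · 18 = 396
  d = 34: Id(34) · σ(374/34) = 34 · 12 = 408
  d = 187: Id(187) · σ(374/187) = 187 · 3 = 561
  d = 374: Id(374) · σ(374/374) = 374 · 1 = 374
Summing: (Id * σ)(374) = 648 + 432 + 594 + 612 + 396 + 408 + 561 + 374 = 4025.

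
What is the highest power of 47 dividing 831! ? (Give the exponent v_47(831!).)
v_47(831!) = 17

Legendre's formula: v_p(n!) = Σ_{k ≥ 1} ⌊n / p^k⌋. For p = 47, n = 831, the terms are:
  ⌊831/47^1⌋ = ⌊831/47⌋ = 17
(the next term ⌊831/47^2⌋ = 0, terminating the sum). Summing: v_47(831!) = 17 = 17.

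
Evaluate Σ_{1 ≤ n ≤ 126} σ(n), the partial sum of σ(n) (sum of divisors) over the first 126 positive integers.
Σ_{n ≤ 126} σ(n) = 13152

Compute σ(n) for each 1 ≤ n ≤ 126: σ(1) = 1, σ(2) = 3, σ(3) = 4, σ(4) = 7, σ(5) = 6, σ(6) = 12, σ(7) = 8, σ(8) = 15, σ(9) = 13, σ(10) = 18, σ(11) = 12, σ(12) = 28, σ(13) = 14, σ(14) = 24, σ(15) = 24, σ(16) = 31, σ(17) = 18, σ(18) = 39, σ(19) = 20, σ(20) = 42, σ(21) = 32, σ(22) = 36, σ(23) = 24, σ(24) = 60, σ(25) = 31, σ(26) = 42, σ(27) = 40, σ(28) = 56, σ(29) = 30, σ(30) = 72, σ(31) = 32, σ(32) = 63, σ(33) = 48, σ(34) = 54, σ(35) = 48, σ(36) = 91, σ(37) = 38, σ(38) = 60, σ(39) = 56, σ(40) = 90, σ(41) = 42, σ(42) = 96, σ(43) = 44, σ(44) = 84, σ(45) = 78, σ(46) = 72, σ(47) = 48, σ(48) = 124, σ(49) = 57, σ(50) = 93, σ(51) = 72, σ(52) = 98, σ(53) = 54, σ(54) = 120, σ(55) = 72, σ(56) = 120, σ(57) = 80, σ(58) = 90, σ(59) = 60, σ(60) = 168, σ(61) = 62, σ(62) = 96, σ(63) = 104, σ(64) = 127, σ(65) = 84, σ(66) = 144, σ(67) = 68, σ(68) = 126, σ(69) = 96, σ(70) = 144, σ(71) = 72, σ(72) = 195, σ(73) = 74, σ(74) = 114, σ(75) = 124, σ(76) = 140, σ(77) = 96, σ(78) = 168, σ(79) = 80, σ(80) = 186, σ(81) = 121, σ(82) = 126, σ(83) = 84, σ(84) = 224, σ(85) = 108, σ(86) = 132, σ(87) = 120, σ(88) = 180, σ(89) = 90, σ(90) = 234, σ(91) = 112, σ(92) = 168, σ(93) = 128, σ(94) = 144, σ(95) = 120, σ(96) = 252, σ(97) = 98, σ(98) = 171, σ(99) = 156, σ(100) = 217, σ(101) = 102, σ(102) = 216, σ(103) = 104, σ(104) = 210, σ(105) = 192, σ(106) = 162, σ(107) = 108, σ(108) = 280, σ(109) = 110, σ(110) = 216, σ(111) = 152, σ(112) = 248, σ(113) = 114, σ(114) = 240, σ(115) = 144, σ(116) = 210, σ(117) = 182, σ(118) = 180, σ(119) = 144, σ(120) = 360, σ(121) = 133, σ(122) = 186, σ(123) = 168, σ(124) = 224, σ(125) = 156, σ(126) = 312. Summing all 126 values: 13152. (Average order: Σ_{n ≤ x} σ(n) ~ (π²/12) x². For x = 126, (π²/12)·126² ≈ 13057.49.)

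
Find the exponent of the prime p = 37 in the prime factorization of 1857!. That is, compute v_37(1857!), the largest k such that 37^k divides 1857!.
v_37(1857!) = 51

Legendre's formula: v_p(n!) = Σ_{k ≥ 1} ⌊n / p^k⌋. For p = 37, n = 1857, the terms are:
  ⌊1857/37^1⌋ = ⌊1857/37⌋ = 50
  ⌊1857/37^2⌋ = ⌊1857/1369⌋ = 1
(the next term ⌊1857/37^3⌋ = 0, terminating the sum). Summing: v_37(1857!) = 50 + 1 = 51.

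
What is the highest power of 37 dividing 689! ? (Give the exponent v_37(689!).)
v_37(689!) = 18

Legendre's formula: v_p(n!) = Σ_{k ≥ 1} ⌊n / p^k⌋. For p = 37, n = 689, the terms are:
  ⌊689/37^1⌋ = ⌊689/37⌋ = 18
(the next term ⌊689/37^2⌋ = 0, terminating the sum). Summing: v_37(689!) = 18 = 18.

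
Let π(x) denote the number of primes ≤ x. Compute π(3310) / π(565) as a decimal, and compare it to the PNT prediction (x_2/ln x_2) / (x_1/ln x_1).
π(3310)/π(565) = 465/103 ≈ 4.5146;  PNT prediction ≈ 4.5805.

π(565) = 103 and π(3310) = 465, so π(3310)/π(565) ≈ 4.5146. The PNT-predicted ratio is (3310/ln(3310)) / (565/ln(565)) ≈ 4.5805. The two agree to within a few percent, as expected.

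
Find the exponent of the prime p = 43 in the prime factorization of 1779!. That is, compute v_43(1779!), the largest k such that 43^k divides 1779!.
v_43(1779!) = 41

Legendre's formula: v_p(n!) = Σ_{k ≥ 1} ⌊n / p^k⌋. For p = 43, n = 1779, the terms are:
  ⌊1779/43^1⌋ = ⌊1779/43⌋ = 41
(the next term ⌊1779/43^2⌋ = 0, terminating the sum). Summing: v_43(1779!) = 41 = 41.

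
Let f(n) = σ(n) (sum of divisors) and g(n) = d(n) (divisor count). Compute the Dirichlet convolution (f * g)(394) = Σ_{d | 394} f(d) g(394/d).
(σ * d)(394) = 1000

Divisors of 394: [1, 2, 197, 394]. For each d | 394:
  d = 1: σ(1) · d(394/1) = 1 · 4 = 4
  d = 2: σ(2) · d(394/2) = 3 · 2 = 6
  d = 197: σ(197) · d(394/197) = 198 · 2 = 396
  d = 394: σ(394) · d(394/394) = 594 · 1 = 594
Summing: (σ * d)(394) = 4 + 6 + 396 + 594 = 1000.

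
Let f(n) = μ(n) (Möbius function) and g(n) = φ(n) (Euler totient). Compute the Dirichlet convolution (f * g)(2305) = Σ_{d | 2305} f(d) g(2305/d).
(μ * φ)(2305) = 1377

Divisors of 2305: [1, 5, 461, 2305]. For each d | 2305:
  d = 1: μ(1) · φ(2305/1) = 1 · 1840 = 1840
  d = 5: μ(5) · φ(2305/5) = -1 · 460 = -460
  d = 461: μ(461) · φ(2305/461) = -1 · 4 = -4
  d = 2305: μ(2305) · φ(2305/2305) = 1 · 1 = 1
Summing: (μ * φ)(2305) = 1840 + -460 + -4 + 1 = 1377.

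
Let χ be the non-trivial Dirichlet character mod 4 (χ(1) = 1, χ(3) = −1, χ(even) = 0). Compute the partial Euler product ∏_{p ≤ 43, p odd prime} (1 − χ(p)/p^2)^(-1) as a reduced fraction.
∏ = 11477831542914938630143/12524769798782976000000

The odd primes p ≤ 43 are [3, 5, 7, 11, 13, 17, 19, 23, 29, 31, 37, 41, 43]. For each, χ(p) = 1 if p ≡ 1 mod 4, χ(p) = −1 if p ≡ 3 mod 4. Taking (1 − χ(p)/p^2)^(-1) = p^2/(p^2 − χ(p)): (1 − (-1)/3^2)^(-1) · (1 − (1)/5^2)^(-1) · (1 − (-1)/7^2)^(-1) · (1 − (-1)/11^2)^(-1) · (1 − (1)/13^2)^(-1) · (1 − (1)/17^2)^(-1) · (1 − (-1)/19^2)^(-1) · (1 − (-1)/23^2)^(-1) · (1 − (1)/29^2)^(-1) · (1 − (-1)/31^2)^(-1) · (1 − (1)/37^2)^(-1) · (1 − (1)/41^2)^(-1) · (1 − (-1)/43^2)^(-1) = 11477831542914938630143/12524769798782976000000.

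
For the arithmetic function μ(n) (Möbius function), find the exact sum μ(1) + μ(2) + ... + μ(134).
Σ_{n ≤ 134} μ(n) = -1

Compute μ(n) for each 1 ≤ n ≤ 134: μ(1) = 1, μ(2) = -1, μ(3) = -1, μ(4) = 0, μ(5) = -1, μ(6) = 1, μ(7) = -1, μ(8) = 0, μ(9) = 0, μ(10) = 1, μ(11) = -1, μ(12) = 0, μ(13) = -1, μ(14) = 1, μ(15) = 1, μ(16) = 0, μ(17) = -1, μ(18) = 0, μ(19) = -1, μ(20) = 0, μ(21) = 1, μ(22) = 1, μ(23) = -1, μ(24) = 0, μ(25) = 0, μ(26) = 1, μ(27) = 0, μ(28) = 0, μ(29) = -1, μ(30) = -1, μ(31) = -1, μ(32) = 0, μ(33) = 1, μ(34) = 1, μ(35) = 1, μ(36) = 0, μ(37) = -1, μ(38) = 1, μ(39) = 1, μ(40) = 0, μ(41) = -1, μ(42) = -1, μ(43) = -1, μ(44) = 0, μ(45) = 0, μ(46) = 1, μ(47) = -1, μ(48) = 0, μ(49) = 0, μ(50) = 0, μ(51) = 1, μ(52) = 0, μ(53) = -1, μ(54) = 0, μ(55) = 1, μ(56) = 0, μ(57) = 1, μ(58) = 1, μ(59) = -1, μ(60) = 0, μ(61) = -1, μ(62) = 1, μ(63) = 0, μ(64) = 0, μ(65) = 1, μ(66) = -1, μ(67) = -1, μ(68) = 0, μ(69) = 1, μ(70) = -1, μ(71) = -1, μ(72) = 0, μ(73) = -1, μ(74) = 1, μ(75) = 0, μ(76) = 0, μ(77) = 1, μ(78) = -1, μ(79) = -1, μ(80) = 0, μ(81) = 0, μ(82) = 1, μ(83) = -1, μ(84) = 0, μ(85) = 1, μ(86) = 1, μ(87) = 1, μ(88) = 0, μ(89) = -1, μ(90) = 0, μ(91) = 1, μ(92) = 0, μ(93) = 1, μ(94) = 1, μ(95) = 1, μ(96) = 0, μ(97) = -1, μ(98) = 0, μ(99) = 0, μ(100) = 0, μ(101) = -1, μ(102) = -1, μ(103) = -1, μ(104) = 0, μ(105) = -1, μ(106) = 1, μ(107) = -1, μ(108) = 0, μ(109) = -1, μ(110) = -1, μ(111) = 1, μ(112) = 0, μ(113) = -1, μ(114) = -1, μ(115) = 1, μ(116) = 0, μ(117) = 0, μ(118) = 1, μ(119) = 1, μ(120) = 0, μ(121) = 0, μ(122) = 1, μ(123) = 1, μ(124) = 0, μ(125) = 0, μ(126) = 0, μ(127) = -1, μ(128) = 0, μ(129) = 1, μ(130) = -1, μ(131) = -1, μ(132) = 0, μ(133) = 1, μ(134) = 1. Summing all 134 values: -1. (Mertens function M(x) = Σ_{n ≤ x} μ(n); on average M(x) should be small (PNT ⟺ M(x) = o(x)).)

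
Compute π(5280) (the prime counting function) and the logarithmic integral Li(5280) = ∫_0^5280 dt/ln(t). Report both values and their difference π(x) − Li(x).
π(5280) = 700;  Li(5280) ≈ 717.05;  π(x) − Li(x) ≈ -17.05.

Direct count of primes ≤ 5280 gives π(5280) = 700. Numerical evaluation of the logarithmic integral gives Li(5280) ≈ 717.05. The difference π(x) − Li(x) ≈ -17.05 is typically negative for small/moderate x (Li(x) overestimates), though Littlewood's theorem shows this sign changes infinitely often.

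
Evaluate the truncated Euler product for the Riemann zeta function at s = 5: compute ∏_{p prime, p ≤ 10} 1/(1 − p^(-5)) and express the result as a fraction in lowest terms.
∏ = 8508543750/8205616331

The primes p ≤ 10 are [2, 3, 5, 7]. For each prime, (1 − 1/p^5)^(-1) = p^5 / (p^5 − 1). The product is (1 − 1/2^5)^(-1), (1 − 1/3^5)^(-1), (1 − 1/5^5)^(-1), (1 − 1/7^5)^(-1) = ∏ p^5 / (p^5 − 1) = 8508543750/8205616331.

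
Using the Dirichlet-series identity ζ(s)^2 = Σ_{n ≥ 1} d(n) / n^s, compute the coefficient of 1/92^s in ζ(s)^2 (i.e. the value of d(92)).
d(92) = 6

ζ(s)^2 = (Σ 1/m^s)(Σ 1/k^s). The coefficient of 1/n^s in the product is the number of ordered pairs (m, k) with mk = n, which equals d(n). For n = 92, divisors are [1, 2, 4, 23, 46, 92], so d(92) = 6.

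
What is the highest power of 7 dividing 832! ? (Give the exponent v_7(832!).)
v_7(832!) = 136

Legendre's formula: v_p(n!) = Σ_{k ≥ 1} ⌊n / p^k⌋. For p = 7, n = 832, the terms are:
  ⌊832/7^1⌋ = ⌊832/7⌋ = 118
  ⌊832/7^2⌋ = ⌊832/49⌋ = 16
  ⌊832/7^3⌋ = ⌊832/343⌋ = 2
(the next term ⌊832/7^4⌋ = 0, terminating the sum). Summing: v_7(832!) = 118 + 16 + 2 = 136.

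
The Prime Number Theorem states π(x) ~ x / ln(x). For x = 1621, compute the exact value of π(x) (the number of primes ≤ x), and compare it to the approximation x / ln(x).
π(1621) = 257;  x/ln(x) ≈ 219.33;  relative error ≈ 14.66%.

Directly count primes up to 1621: π(1621) = 257. The PNT approximation gives 1621/ln(1621) ≈ 1621/7.39080 ≈ 219.33. Relative error (π(x) − x/ln(x)) / π(x) ≈ 14.66%; the approximation is known to undercount slightly (Li(x) is a better estimate).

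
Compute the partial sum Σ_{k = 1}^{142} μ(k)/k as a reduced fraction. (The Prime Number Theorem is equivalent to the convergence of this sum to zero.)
Σ μ(k)/k = -1280195109320241807184891051690223115540059217279828/1669107775099865011251538855274990009561055775533405515

Values of μ(k) for 1 ≤ k ≤ 142: μ(1) = 1, μ(2) = -1, μ(3) = -1, μ(5) = -1, μ(6) = 1, μ(7) = -1, μ(10) = 1, μ(11) = -1, μ(13) = -1, μ(14) = 1, μ(15) = 1, μ(17) = -1, μ(19) = -1, μ(21) = 1, μ(22) = 1, μ(23) = -1, μ(26) = 1, μ(29) = -1, μ(30) = -1, μ(31) = -1, μ(33) = 1, μ(34) = 1, μ(35) = 1, μ(37) = -1, μ(38) = 1, μ(39) = 1, μ(41) = -1, μ(42) = -1, μ(43) = -1, μ(46) = 1, μ(47) = -1, μ(51) = 1, μ(53) = -1, μ(55) = 1, μ(57) = 1, μ(58) = 1, μ(59) = -1, μ(61) = -1, μ(62) = 1, μ(65) = 1, μ(66) = -1, μ(67) = -1, μ(69) = 1, μ(70) = -1, μ(71) = -1, μ(73) = -1, μ(74) = 1, μ(77) = 1, μ(78) = -1, μ(79) = -1, μ(82) = 1, μ(83) = -1, μ(85) = 1, μ(86) = 1, μ(87) = 1, μ(89) = -1, μ(91) = 1, μ(93) = 1, μ(94) = 1, μ(95) = 1, μ(97) = -1, μ(101) = -1, μ(102) = -1, μ(103) = -1, μ(105) = -1, μ(106) = 1, μ(107) = -1, μ(109) = -1, μ(110) = -1, μ(111) = 1, μ(113) = -1, μ(114) = -1, μ(115) = 1, μ(118) = 1, μ(119) = 1, μ(122) = 1, μ(123) = 1, μ(127) = -1, μ(129) = 1, μ(130) = -1, μ(131) = -1, μ(133) = 1, μ(134) = 1, μ(137) = -1, μ(138) = -1, μ(139) = -1, μ(141) = 1, μ(142) = 1, with μ = 0 on non-squarefree integers. Summing μ(k)/k for k where μ(k) ≠ 0 gives -1280195109320241807184891051690223115540059217279828/1669107775099865011251538855274990009561055775533405515 ≈ -0.0008. (PNT ⟺ this sum → 0 as n → ∞.)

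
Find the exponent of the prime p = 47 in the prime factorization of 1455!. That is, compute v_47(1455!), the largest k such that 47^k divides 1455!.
v_47(1455!) = 30

Legendre's formula: v_p(n!) = Σ_{k ≥ 1} ⌊n / p^k⌋. For p = 47, n = 1455, the terms are:
  ⌊1455/47^1⌋ = ⌊1455/47⌋ = 30
(the next term ⌊1455/47^2⌋ = 0, terminating the sum). Summing: v_47(1455!) = 30 = 30.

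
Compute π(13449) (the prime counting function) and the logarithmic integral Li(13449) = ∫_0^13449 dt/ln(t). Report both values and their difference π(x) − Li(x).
π(13449) = 1593;  Li(13449) ≈ 1614.42;  π(x) − Li(x) ≈ -21.42.

Direct count of primes ≤ 13449 gives π(13449) = 1593. Numerical evaluation of the logarithmic integral gives Li(13449) ≈ 1614.42. The difference π(x) − Li(x) ≈ -21.42 is typically negative for small/moderate x (Li(x) overestimates), though Littlewood's theorem shows this sign changes infinitely often.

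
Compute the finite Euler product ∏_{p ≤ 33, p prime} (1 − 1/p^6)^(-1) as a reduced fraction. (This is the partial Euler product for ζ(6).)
∏ = 21845630847366461901783214359247811231609675/21473219492121468455585352466296495056879616

The primes p ≤ 33 are [2, 3, 5, 7, 11, 13, 17, 19, 23, 29, 31]. For each prime, (1 − 1/p^6)^(-1) = p^6 / (p^6 − 1). The product is (1 − 1/2^6)^(-1), (1 − 1/3^6)^(-1), (1 − 1/5^6)^(-1), (1 − 1/7^6)^(-1), (1 − 1/11^6)^(-1), (1 − 1/13^6)^(-1), (1 − 1/17^6)^(-1), (1 − 1/19^6)^(-1), (1 − 1/23^6)^(-1), (1 − 1/29^6)^(-1), (1 − 1/31^6)^(-1) = ∏ p^6 / (p^6 − 1) = 21845630847366461901783214359247811231609675/21473219492121468455585352466296495056879616.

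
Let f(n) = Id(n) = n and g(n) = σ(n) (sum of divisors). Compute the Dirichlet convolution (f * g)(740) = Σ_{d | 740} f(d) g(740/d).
(Id * σ)(740) = 14025

Divisors of 740: [1, 2, 4, 5, 10, 20, 37, 74, 148, 185, 370, 740]. For each d | 740:
  d = 1: Id(1) · σ(740/1) = 1 · 1596 = 1596
  d = 2: Id(2) · σ(740/2) = 2 · 684 = 1368
  d = 4: Id(4) · σ(740/4) = 4 · 228 = 912
  d = 5: Id(5) · σ(740/5) = 5 · 266 = 1330
  d = 10: Id(10) · σ(740/10) = 10 · 114 = 1140
  d = 20: Id(20) · σ(740/20) = 20 · 38 = 760
  d = 37: Id(37) · σ(740/37) = 37 · 42 = 1554
  d = 74: Id(74) · σ(740/74) = 74 · 18 = 1332
  d = 148: Id(148) · σ(740/148) = 148 · 6 = 888
  d = 185: Id(185) · σ(740/185) = 185 · 7 = 1295
  d = 370: Id(370) · σ(740/370) = 370 · 3 = 1110
  d = 740: Id(740) · σ(740/740) = 740 · 1 = 740
Summing: (Id * σ)(740) = 1596 + 1368 + 912 + 1330 + 1140 + 760 + 1554 + 1332 + 888 + 1295 + 1110 + 740 = 14025.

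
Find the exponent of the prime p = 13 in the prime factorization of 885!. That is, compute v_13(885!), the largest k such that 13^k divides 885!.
v_13(885!) = 73

Legendre's formula: v_p(n!) = Σ_{k ≥ 1} ⌊n / p^k⌋. For p = 13, n = 885, the terms are:
  ⌊885/13^1⌋ = ⌊885/13⌋ = 68
  ⌊885/13^2⌋ = ⌊885/169⌋ = 5
(the next term ⌊885/13^3⌋ = 0, terminating the sum). Summing: v_13(885!) = 68 + 5 = 73.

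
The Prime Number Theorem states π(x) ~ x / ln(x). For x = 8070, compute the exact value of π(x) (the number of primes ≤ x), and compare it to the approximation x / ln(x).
π(8070) = 1014;  x/ln(x) ≈ 897.07;  relative error ≈ 11.53%.

Directly count primes up to 8070: π(8070) = 1014. The PNT approximation gives 8070/ln(8070) ≈ 8070/8.99591 ≈ 897.07. Relative error (π(x) − x/ln(x)) / π(x) ≈ 11.53%; the approximation is known to undercount slightly (Li(x) is a better estimate).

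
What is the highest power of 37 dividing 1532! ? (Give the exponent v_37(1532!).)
v_37(1532!) = 42

Legendre's formula: v_p(n!) = Σ_{k ≥ 1} ⌊n / p^k⌋. For p = 37, n = 1532, the terms are:
  ⌊1532/37^1⌋ = ⌊1532/37⌋ = 41
  ⌊1532/37^2⌋ = ⌊1532/1369⌋ = 1
(the next term ⌊1532/37^3⌋ = 0, terminating the sum). Summing: v_37(1532!) = 41 + 1 = 42.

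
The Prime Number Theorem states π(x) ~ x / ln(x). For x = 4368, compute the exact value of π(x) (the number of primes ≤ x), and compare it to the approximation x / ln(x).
π(4368) = 596;  x/ln(x) ≈ 521.11;  relative error ≈ 12.56%.

Directly count primes up to 4368: π(4368) = 596. The PNT approximation gives 4368/ln(4368) ≈ 4368/8.38206 ≈ 521.11. Relative error (π(x) − x/ln(x)) / π(x) ≈ 12.56%; the approximation is known to undercount slightly (Li(x) is a better estimate).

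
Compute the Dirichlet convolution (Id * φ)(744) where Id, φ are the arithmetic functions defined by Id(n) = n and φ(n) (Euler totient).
(Id * φ)(744) = 6100

Divisors of 744: [1, 2, 3, 4, 6, 8, 12, 24, 31, 62, 93, 124, 186, 248, 372, 744]. For each d | 744:
  d = 1: Id(1) · φ(744/1) = 1 · 240 = 240
  d = 2: Id(2) · φ(744/2) = 2 · 120 = 240
  d = 3: Id(3) · φ(744/3) = 3 · 120 = 360
  d = 4: Id(4) · φ(744/4) = 4 · 60 = 240
  d = 6: Id(6) · φ(744/6) = 6 · 60 = 360
  d = 8: Id(8) · φ(744/8) = 8 · 60 = 480
  d = 12: Id(12) · φ(744/12) = 12 · 30 = 360
  d = 24: Id(24) · φ(744/24) = 24 · 30 = 720
  d = 31: Id(31) · φ(744/31) = 31 · 8 = 248
  d = 62: Id(62) · φ(744/62) = 62 · 4 = 248
  d = 93: Id(93) · φ(744/93) = 93 · 4 = 372
  d = 124: Id(124) · φ(744/124) = 124 · 2 = 248
  d = 186: Id(186) · φ(744/186) = 186 · 2 = 372
  d = 248: Id(248) · φ(744/248) = 248 · 2 = 496
  d = 372: Id(372) · φ(744/372) = 372 · 1 = 372
  d = 744: Id(744) · φ(744/744) = 744 · 1 = 744
Summing: (Id * φ)(744) = 240 + 240 + 360 + 240 + 360 + 480 + 360 + 720 + 248 + 248 + 372 + 248 + 372 + 496 + 372 + 744 = 6100.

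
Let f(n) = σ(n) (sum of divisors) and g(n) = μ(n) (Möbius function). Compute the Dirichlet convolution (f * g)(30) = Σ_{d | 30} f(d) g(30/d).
(σ * μ)(30) = 30

Divisors of 30: [1, 2, 3, 5, 6, 10, 15, 30]. For each d | 30:
  d = 1: σ(1) · μ(30/1) = 1 · -1 = -1
  d = 2: σ(2) · μ(30/2) = 3 · 1 = 3
  d = 3: σ(3) · μ(30/3) = 4 · 1 = 4
  d = 5: σ(5) · μ(30/5) = 6 · 1 = 6
  d = 6: σ(6) · μ(30/6) = 12 · -1 = -12
  d = 10: σ(10) · μ(30/10) = 18 · -1 = -18
  d = 15: σ(15) · μ(30/15) = 24 · -1 = -24
  d = 30: σ(30) · μ(30/30) = 72 · 1 = 72
Summing: (σ * μ)(30) = -1 + 3 + 4 + 6 + -12 + -18 + -24 + 72 = 30.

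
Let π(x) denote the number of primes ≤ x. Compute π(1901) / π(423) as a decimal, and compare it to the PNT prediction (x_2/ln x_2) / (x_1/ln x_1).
π(1901)/π(423) = 291/82 ≈ 3.5488;  PNT prediction ≈ 3.5996.

π(423) = 82 and π(1901) = 291, so π(1901)/π(423) ≈ 3.5488. The PNT-predicted ratio is (1901/ln(1901)) / (423/ln(423)) ≈ 3.5996. The two agree to within a few percent, as expected.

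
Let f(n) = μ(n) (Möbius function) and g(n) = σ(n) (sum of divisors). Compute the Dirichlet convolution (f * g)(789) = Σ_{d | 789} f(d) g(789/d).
(μ * σ)(789) = 789

Divisors of 789: [1, 3, 263, 789]. For each d | 789:
  d = 1: μ(1) · σ(789/1) = 1 · 1056 = 1056
  d = 3: μ(3) · σ(789/3) = -1 · 264 = -264
  d = 263: μ(263) · σ(789/263) = -1 · 4 = -4
  d = 789: μ(789) · σ(789/789) = 1 · 1 = 1
Summing: (μ * σ)(789) = 1056 + -264 + -4 + 1 = 789.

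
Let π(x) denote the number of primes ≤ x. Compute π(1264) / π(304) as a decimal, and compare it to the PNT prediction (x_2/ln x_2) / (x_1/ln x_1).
π(1264)/π(304) = 205/62 ≈ 3.3065;  PNT prediction ≈ 3.3283.

π(304) = 62 and π(1264) = 205, so π(1264)/π(304) ≈ 3.3065. The PNT-predicted ratio is (1264/ln(1264)) / (304/ln(304)) ≈ 3.3283. The two agree to within a few percent, as expected.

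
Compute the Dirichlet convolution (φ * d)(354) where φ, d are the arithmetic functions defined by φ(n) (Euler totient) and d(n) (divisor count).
(φ * d)(354) = 720

Divisors of 354: [1, 2, 3, 6, 59, 118, 177, 354]. For each d | 354:
  d = 1: φ(1) · d(354/1) = 1 · 8 = 8
  d = 2: φ(2) · d(354/2) = 1 · 4 = 4
  d = 3: φ(3) · d(354/3) = 2 · 4 = 8
  d = 6: φ(6) · d(354/6) = 2 · 2 = 4
  d = 59: φ(59) · d(354/59) = 58 · 4 = 232
  d = 118: φ(118) · d(354/118) = 58 · 2 = 116
  d = 177: φ(177) · d(354/177) = 116 · 2 = 232
  d = 354: φ(354) · d(354/354) = 116 · 1 = 116
Summing: (φ * d)(354) = 8 + 4 + 8 + 4 + 232 + 116 + 232 + 116 = 720.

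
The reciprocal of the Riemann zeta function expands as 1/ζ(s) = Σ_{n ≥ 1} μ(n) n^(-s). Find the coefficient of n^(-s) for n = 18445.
μ(18445) = 1

Factor n = 18445 = 5 · 7 · 17 · 31. μ(n) = 0 if any exponent ≥ 2 (not squarefree); otherwise μ(n) = (−1)^{ω(n)} where ω(n) is the number of distinct prime factors. Applying: μ(18445) = 1.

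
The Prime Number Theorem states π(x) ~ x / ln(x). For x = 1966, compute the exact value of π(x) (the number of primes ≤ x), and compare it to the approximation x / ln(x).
π(1966) = 297;  x/ln(x) ≈ 259.24;  relative error ≈ 12.71%.

Directly count primes up to 1966: π(1966) = 297. The PNT approximation gives 1966/ln(1966) ≈ 1966/7.58376 ≈ 259.24. Relative error (π(x) − x/ln(x)) / π(x) ≈ 12.71%; the approximation is known to undercount slightly (Li(x) is a better estimate).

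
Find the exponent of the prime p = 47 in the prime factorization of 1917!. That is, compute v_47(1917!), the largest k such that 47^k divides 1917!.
v_47(1917!) = 40

Legendre's formula: v_p(n!) = Σ_{k ≥ 1} ⌊n / p^k⌋. For p = 47, n = 1917, the terms are:
  ⌊1917/47^1⌋ = ⌊1917/47⌋ = 40
(the next term ⌊1917/47^2⌋ = 0, terminating the sum). Summing: v_47(1917!) = 40 = 40.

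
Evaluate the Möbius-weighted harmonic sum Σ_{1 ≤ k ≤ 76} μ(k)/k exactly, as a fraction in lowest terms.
Σ μ(k)/k = -7431196043498463691814948/581852579989271773580304621

Values of μ(k) for 1 ≤ k ≤ 76: μ(1) = 1, μ(2) = -1, μ(3) = -1, μ(5) = -1, μ(6) = 1, μ(7) = -1, μ(10) = 1, μ(11) = -1, μ(13) = -1, μ(14) = 1, μ(15) = 1, μ(17) = -1, μ(19) = -1, μ(21) = 1, μ(22) = 1, μ(23) = -1, μ(26) = 1, μ(29) = -1, μ(30) = -1, μ(31) = -1, μ(33) = 1, μ(34) = 1, μ(35) = 1, μ(37) = -1, μ(38) = 1, μ(39) = 1, μ(41) = -1, μ(42) = -1, μ(43) = -1, μ(46) = 1, μ(47) = -1, μ(51) = 1, μ(53) = -1, μ(55) = 1, μ(57) = 1, μ(58) = 1, μ(59) = -1, μ(61) = -1, μ(62) = 1, μ(65) = 1, μ(66) = -1, μ(67) = -1, μ(69) = 1, μ(70) = -1, μ(71) = -1, μ(73) = -1, μ(74) = 1, with μ = 0 on non-squarefree integers. Summing μ(k)/k for k where μ(k) ≠ 0 gives -7431196043498463691814948/581852579989271773580304621 ≈ -0.0128. (PNT ⟺ this sum → 0 as n → ∞.)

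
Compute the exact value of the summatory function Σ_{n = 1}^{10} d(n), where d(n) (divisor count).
Σ_{n ≤ 10} d(n) = 27

Compute d(n) for each 1 ≤ n ≤ 10: d(1) = 1, d(2) = 2, d(3) = 2, d(4) = 3, d(5) = 2, d(6) = 4, d(7) = 2, d(8) = 4, d(9) = 3, d(10) = 4. Summing all 10 values: 27. (Dirichlet's divisor formula: Σ_{n ≤ x} d(n) = x ln(x) + (2γ − 1) x + O(√x). For x = 10, the asymptotic estimate is ≈ 24.57.)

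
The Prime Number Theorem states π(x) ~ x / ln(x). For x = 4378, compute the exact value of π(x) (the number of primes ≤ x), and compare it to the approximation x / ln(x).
π(4378) = 597;  x/ln(x) ≈ 522.16;  relative error ≈ 12.54%.

Directly count primes up to 4378: π(4378) = 597. The PNT approximation gives 4378/ln(4378) ≈ 4378/8.38435 ≈ 522.16. Relative error (π(x) − x/ln(x)) / π(x) ≈ 12.54%; the approximation is known to undercount slightly (Li(x) is a better estimate).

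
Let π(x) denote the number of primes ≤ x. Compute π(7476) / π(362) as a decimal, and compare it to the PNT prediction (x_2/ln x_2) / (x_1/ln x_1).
π(7476)/π(362) = 945/72 ≈ 13.1250;  PNT prediction ≈ 13.6414.

π(362) = 72 and π(7476) = 945, so π(7476)/π(362) ≈ 13.1250. The PNT-predicted ratio is (7476/ln(7476)) / (362/ln(362)) ≈ 13.6414. The two agree to within a few percent, as expected.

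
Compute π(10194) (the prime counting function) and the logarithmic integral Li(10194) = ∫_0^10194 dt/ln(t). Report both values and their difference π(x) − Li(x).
π(10194) = 1252;  Li(10194) ≈ 1267.18;  π(x) − Li(x) ≈ -15.18.

Direct count of primes ≤ 10194 gives π(10194) = 1252. Numerical evaluation of the logarithmic integral gives Li(10194) ≈ 1267.18. The difference π(x) − Li(x) ≈ -15.18 is typically negative for small/moderate x (Li(x) overestimates), though Littlewood's theorem shows this sign changes infinitely often.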